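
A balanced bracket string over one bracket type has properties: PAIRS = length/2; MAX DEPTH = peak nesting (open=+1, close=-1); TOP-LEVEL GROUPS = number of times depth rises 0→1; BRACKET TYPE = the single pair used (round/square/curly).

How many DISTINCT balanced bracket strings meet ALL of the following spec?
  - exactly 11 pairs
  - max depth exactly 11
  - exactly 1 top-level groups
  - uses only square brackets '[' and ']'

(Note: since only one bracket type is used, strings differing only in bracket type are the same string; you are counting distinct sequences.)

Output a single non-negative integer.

Answer: 1

Derivation:
Spec: pairs=11 depth=11 groups=1
Count(depth <= 11) = 16796
Count(depth <= 10) = 16795
Count(depth == 11) = 16796 - 16795 = 1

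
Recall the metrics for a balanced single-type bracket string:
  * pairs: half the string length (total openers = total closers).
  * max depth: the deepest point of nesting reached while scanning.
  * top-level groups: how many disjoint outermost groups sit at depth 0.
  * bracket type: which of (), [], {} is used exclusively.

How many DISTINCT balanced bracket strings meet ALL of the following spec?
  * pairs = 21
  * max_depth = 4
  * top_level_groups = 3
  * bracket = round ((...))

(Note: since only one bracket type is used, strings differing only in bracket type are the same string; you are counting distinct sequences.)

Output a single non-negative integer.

Answer: 267666513

Derivation:
Spec: pairs=21 depth=4 groups=3
Count(depth <= 4) = 275858513
Count(depth <= 3) = 8192000
Count(depth == 4) = 275858513 - 8192000 = 267666513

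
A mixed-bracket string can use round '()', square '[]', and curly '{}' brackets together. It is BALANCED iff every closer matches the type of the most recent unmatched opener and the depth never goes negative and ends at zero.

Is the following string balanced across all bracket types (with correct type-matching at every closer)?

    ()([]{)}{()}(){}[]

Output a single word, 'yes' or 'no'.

pos 0: push '('; stack = (
pos 1: ')' matches '('; pop; stack = (empty)
pos 2: push '('; stack = (
pos 3: push '['; stack = ([
pos 4: ']' matches '['; pop; stack = (
pos 5: push '{'; stack = ({
pos 6: saw closer ')' but top of stack is '{' (expected '}') → INVALID
Verdict: type mismatch at position 6: ')' closes '{' → no

Answer: no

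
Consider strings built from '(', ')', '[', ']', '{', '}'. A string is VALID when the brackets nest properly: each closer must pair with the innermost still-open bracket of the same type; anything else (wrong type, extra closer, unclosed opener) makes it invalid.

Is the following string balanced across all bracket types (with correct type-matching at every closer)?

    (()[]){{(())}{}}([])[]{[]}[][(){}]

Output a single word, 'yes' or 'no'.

Answer: yes

Derivation:
pos 0: push '('; stack = (
pos 1: push '('; stack = ((
pos 2: ')' matches '('; pop; stack = (
pos 3: push '['; stack = ([
pos 4: ']' matches '['; pop; stack = (
pos 5: ')' matches '('; pop; stack = (empty)
pos 6: push '{'; stack = {
pos 7: push '{'; stack = {{
pos 8: push '('; stack = {{(
pos 9: push '('; stack = {{((
pos 10: ')' matches '('; pop; stack = {{(
pos 11: ')' matches '('; pop; stack = {{
pos 12: '}' matches '{'; pop; stack = {
pos 13: push '{'; stack = {{
pos 14: '}' matches '{'; pop; stack = {
pos 15: '}' matches '{'; pop; stack = (empty)
pos 16: push '('; stack = (
pos 17: push '['; stack = ([
pos 18: ']' matches '['; pop; stack = (
pos 19: ')' matches '('; pop; stack = (empty)
pos 20: push '['; stack = [
pos 21: ']' matches '['; pop; stack = (empty)
pos 22: push '{'; stack = {
pos 23: push '['; stack = {[
pos 24: ']' matches '['; pop; stack = {
pos 25: '}' matches '{'; pop; stack = (empty)
pos 26: push '['; stack = [
pos 27: ']' matches '['; pop; stack = (empty)
pos 28: push '['; stack = [
pos 29: push '('; stack = [(
pos 30: ')' matches '('; pop; stack = [
pos 31: push '{'; stack = [{
pos 32: '}' matches '{'; pop; stack = [
pos 33: ']' matches '['; pop; stack = (empty)
end: stack empty → VALID
Verdict: properly nested → yes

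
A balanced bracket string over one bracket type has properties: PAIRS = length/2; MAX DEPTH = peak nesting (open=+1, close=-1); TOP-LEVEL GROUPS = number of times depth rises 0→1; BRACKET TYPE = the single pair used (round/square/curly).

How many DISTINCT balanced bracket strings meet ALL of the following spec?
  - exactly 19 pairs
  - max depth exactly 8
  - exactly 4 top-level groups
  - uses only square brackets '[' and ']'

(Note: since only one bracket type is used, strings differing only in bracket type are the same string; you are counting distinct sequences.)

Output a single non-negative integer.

Spec: pairs=19 depth=8 groups=4
Count(depth <= 8) = 209172128
Count(depth <= 7) = 192558784
Count(depth == 8) = 209172128 - 192558784 = 16613344

Answer: 16613344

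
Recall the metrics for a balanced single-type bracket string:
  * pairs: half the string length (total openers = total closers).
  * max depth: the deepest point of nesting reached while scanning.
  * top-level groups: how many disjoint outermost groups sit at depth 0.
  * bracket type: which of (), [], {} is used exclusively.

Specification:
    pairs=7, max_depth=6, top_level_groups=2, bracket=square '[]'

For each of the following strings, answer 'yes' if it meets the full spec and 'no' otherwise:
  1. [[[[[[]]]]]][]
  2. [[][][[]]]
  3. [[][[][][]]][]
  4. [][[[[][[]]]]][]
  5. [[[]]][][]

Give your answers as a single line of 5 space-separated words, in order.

Answer: yes no no no no

Derivation:
String 1 '[[[[[[]]]]]][]': depth seq [1 2 3 4 5 6 5 4 3 2 1 0 1 0]
  -> pairs=7 depth=6 groups=2 -> yes
String 2 '[[][][[]]]': depth seq [1 2 1 2 1 2 3 2 1 0]
  -> pairs=5 depth=3 groups=1 -> no
String 3 '[[][[][][]]][]': depth seq [1 2 1 2 3 2 3 2 3 2 1 0 1 0]
  -> pairs=7 depth=3 groups=2 -> no
String 4 '[][[[[][[]]]]][]': depth seq [1 0 1 2 3 4 3 4 5 4 3 2 1 0 1 0]
  -> pairs=8 depth=5 groups=3 -> no
String 5 '[[[]]][][]': depth seq [1 2 3 2 1 0 1 0 1 0]
  -> pairs=5 depth=3 groups=3 -> no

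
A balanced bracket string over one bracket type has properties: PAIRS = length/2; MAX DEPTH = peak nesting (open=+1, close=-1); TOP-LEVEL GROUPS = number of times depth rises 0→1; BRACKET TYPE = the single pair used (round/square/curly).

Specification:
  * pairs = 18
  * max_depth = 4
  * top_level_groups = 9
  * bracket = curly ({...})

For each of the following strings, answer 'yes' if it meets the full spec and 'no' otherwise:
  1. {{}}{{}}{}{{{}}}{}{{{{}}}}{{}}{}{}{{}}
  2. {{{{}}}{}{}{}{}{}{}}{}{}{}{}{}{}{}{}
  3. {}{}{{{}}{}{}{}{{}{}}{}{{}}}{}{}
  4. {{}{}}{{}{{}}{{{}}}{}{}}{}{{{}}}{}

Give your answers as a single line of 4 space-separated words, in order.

String 1 '{{}}{{}}{}{{{}}}{}{{{{}}}}{{}}{}{}{{}}': depth seq [1 2 1 0 1 2 1 0 1 0 1 2 3 2 1 0 1 0 1 2 3 4 3 2 1 0 1 2 1 0 1 0 1 0 1 2 1 0]
  -> pairs=19 depth=4 groups=10 -> no
String 2 '{{{{}}}{}{}{}{}{}{}}{}{}{}{}{}{}{}{}': depth seq [1 2 3 4 3 2 1 2 1 2 1 2 1 2 1 2 1 2 1 0 1 0 1 0 1 0 1 0 1 0 1 0 1 0 1 0]
  -> pairs=18 depth=4 groups=9 -> yes
String 3 '{}{}{{{}}{}{}{}{{}{}}{}{{}}}{}{}': depth seq [1 0 1 0 1 2 3 2 1 2 1 2 1 2 1 2 3 2 3 2 1 2 1 2 3 2 1 0 1 0 1 0]
  -> pairs=16 depth=3 groups=5 -> no
String 4 '{{}{}}{{}{{}}{{{}}}{}{}}{}{{{}}}{}': depth seq [1 2 1 2 1 0 1 2 1 2 3 2 1 2 3 4 3 2 1 2 1 2 1 0 1 0 1 2 3 2 1 0 1 0]
  -> pairs=17 depth=4 groups=5 -> no

Answer: no yes no no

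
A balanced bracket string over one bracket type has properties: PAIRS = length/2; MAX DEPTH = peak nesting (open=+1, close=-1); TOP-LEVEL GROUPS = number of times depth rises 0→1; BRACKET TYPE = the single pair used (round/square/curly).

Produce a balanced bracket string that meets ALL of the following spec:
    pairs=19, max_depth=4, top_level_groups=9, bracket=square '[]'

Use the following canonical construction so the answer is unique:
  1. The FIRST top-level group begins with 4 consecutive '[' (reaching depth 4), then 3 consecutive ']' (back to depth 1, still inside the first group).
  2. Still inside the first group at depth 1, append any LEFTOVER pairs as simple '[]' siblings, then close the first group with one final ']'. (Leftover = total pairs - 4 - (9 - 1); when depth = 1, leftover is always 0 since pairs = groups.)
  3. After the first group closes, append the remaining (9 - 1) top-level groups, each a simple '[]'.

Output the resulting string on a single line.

Spec: pairs=19 depth=4 groups=9
Leftover pairs = 19 - 4 - (9-1) = 7
First group: deep chain of depth 4 + 7 sibling pairs
Remaining 8 groups: simple '[]' each

Answer: [[[[]]][][][][][][][]][][][][][][][][]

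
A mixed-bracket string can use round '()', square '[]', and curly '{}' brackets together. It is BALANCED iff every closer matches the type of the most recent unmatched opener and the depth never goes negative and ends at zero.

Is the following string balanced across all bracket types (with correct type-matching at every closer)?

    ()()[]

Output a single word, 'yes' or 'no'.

Answer: yes

Derivation:
pos 0: push '('; stack = (
pos 1: ')' matches '('; pop; stack = (empty)
pos 2: push '('; stack = (
pos 3: ')' matches '('; pop; stack = (empty)
pos 4: push '['; stack = [
pos 5: ']' matches '['; pop; stack = (empty)
end: stack empty → VALID
Verdict: properly nested → yes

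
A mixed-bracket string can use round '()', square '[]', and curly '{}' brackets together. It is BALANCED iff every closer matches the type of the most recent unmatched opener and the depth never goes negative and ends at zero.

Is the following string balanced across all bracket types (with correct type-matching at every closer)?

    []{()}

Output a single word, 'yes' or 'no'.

pos 0: push '['; stack = [
pos 1: ']' matches '['; pop; stack = (empty)
pos 2: push '{'; stack = {
pos 3: push '('; stack = {(
pos 4: ')' matches '('; pop; stack = {
pos 5: '}' matches '{'; pop; stack = (empty)
end: stack empty → VALID
Verdict: properly nested → yes

Answer: yes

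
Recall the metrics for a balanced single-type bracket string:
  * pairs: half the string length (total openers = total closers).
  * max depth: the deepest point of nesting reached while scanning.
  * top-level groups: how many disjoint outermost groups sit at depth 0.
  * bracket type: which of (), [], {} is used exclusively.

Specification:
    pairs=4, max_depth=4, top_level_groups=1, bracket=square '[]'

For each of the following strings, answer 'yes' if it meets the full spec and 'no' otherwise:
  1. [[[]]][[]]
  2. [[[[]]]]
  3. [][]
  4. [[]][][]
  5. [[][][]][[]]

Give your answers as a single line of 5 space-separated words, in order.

Answer: no yes no no no

Derivation:
String 1 '[[[]]][[]]': depth seq [1 2 3 2 1 0 1 2 1 0]
  -> pairs=5 depth=3 groups=2 -> no
String 2 '[[[[]]]]': depth seq [1 2 3 4 3 2 1 0]
  -> pairs=4 depth=4 groups=1 -> yes
String 3 '[][]': depth seq [1 0 1 0]
  -> pairs=2 depth=1 groups=2 -> no
String 4 '[[]][][]': depth seq [1 2 1 0 1 0 1 0]
  -> pairs=4 depth=2 groups=3 -> no
String 5 '[[][][]][[]]': depth seq [1 2 1 2 1 2 1 0 1 2 1 0]
  -> pairs=6 depth=2 groups=2 -> no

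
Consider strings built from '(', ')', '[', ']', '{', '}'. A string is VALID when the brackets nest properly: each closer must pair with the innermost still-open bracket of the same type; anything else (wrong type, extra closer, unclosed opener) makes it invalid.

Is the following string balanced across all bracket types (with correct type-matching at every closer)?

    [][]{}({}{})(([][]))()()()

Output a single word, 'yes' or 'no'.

Answer: yes

Derivation:
pos 0: push '['; stack = [
pos 1: ']' matches '['; pop; stack = (empty)
pos 2: push '['; stack = [
pos 3: ']' matches '['; pop; stack = (empty)
pos 4: push '{'; stack = {
pos 5: '}' matches '{'; pop; stack = (empty)
pos 6: push '('; stack = (
pos 7: push '{'; stack = ({
pos 8: '}' matches '{'; pop; stack = (
pos 9: push '{'; stack = ({
pos 10: '}' matches '{'; pop; stack = (
pos 11: ')' matches '('; pop; stack = (empty)
pos 12: push '('; stack = (
pos 13: push '('; stack = ((
pos 14: push '['; stack = (([
pos 15: ']' matches '['; pop; stack = ((
pos 16: push '['; stack = (([
pos 17: ']' matches '['; pop; stack = ((
pos 18: ')' matches '('; pop; stack = (
pos 19: ')' matches '('; pop; stack = (empty)
pos 20: push '('; stack = (
pos 21: ')' matches '('; pop; stack = (empty)
pos 22: push '('; stack = (
pos 23: ')' matches '('; pop; stack = (empty)
pos 24: push '('; stack = (
pos 25: ')' matches '('; pop; stack = (empty)
end: stack empty → VALID
Verdict: properly nested → yes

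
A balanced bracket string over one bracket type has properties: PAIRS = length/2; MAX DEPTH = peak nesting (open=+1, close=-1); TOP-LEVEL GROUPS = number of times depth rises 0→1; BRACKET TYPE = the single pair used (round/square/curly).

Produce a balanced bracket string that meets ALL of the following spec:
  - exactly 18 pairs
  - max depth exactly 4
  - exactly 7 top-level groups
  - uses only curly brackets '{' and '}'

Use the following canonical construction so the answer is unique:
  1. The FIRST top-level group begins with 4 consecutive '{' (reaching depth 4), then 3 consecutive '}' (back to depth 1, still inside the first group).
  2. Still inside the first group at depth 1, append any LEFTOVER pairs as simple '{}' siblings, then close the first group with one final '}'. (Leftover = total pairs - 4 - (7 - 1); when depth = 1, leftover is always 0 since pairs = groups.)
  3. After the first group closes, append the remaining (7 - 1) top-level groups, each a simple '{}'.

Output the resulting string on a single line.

Answer: {{{{}}}{}{}{}{}{}{}{}{}}{}{}{}{}{}{}

Derivation:
Spec: pairs=18 depth=4 groups=7
Leftover pairs = 18 - 4 - (7-1) = 8
First group: deep chain of depth 4 + 8 sibling pairs
Remaining 6 groups: simple '{}' each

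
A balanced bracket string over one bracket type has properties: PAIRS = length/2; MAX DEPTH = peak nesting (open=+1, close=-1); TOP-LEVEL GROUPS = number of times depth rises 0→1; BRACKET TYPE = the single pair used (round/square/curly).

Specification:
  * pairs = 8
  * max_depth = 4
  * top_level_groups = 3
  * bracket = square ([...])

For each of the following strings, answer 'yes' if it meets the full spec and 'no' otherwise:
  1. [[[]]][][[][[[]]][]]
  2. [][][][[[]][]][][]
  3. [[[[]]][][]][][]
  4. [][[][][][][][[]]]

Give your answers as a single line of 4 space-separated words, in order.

Answer: no no yes no

Derivation:
String 1 '[[[]]][][[][[[]]][]]': depth seq [1 2 3 2 1 0 1 0 1 2 1 2 3 4 3 2 1 2 1 0]
  -> pairs=10 depth=4 groups=3 -> no
String 2 '[][][][[[]][]][][]': depth seq [1 0 1 0 1 0 1 2 3 2 1 2 1 0 1 0 1 0]
  -> pairs=9 depth=3 groups=6 -> no
String 3 '[[[[]]][][]][][]': depth seq [1 2 3 4 3 2 1 2 1 2 1 0 1 0 1 0]
  -> pairs=8 depth=4 groups=3 -> yes
String 4 '[][[][][][][][[]]]': depth seq [1 0 1 2 1 2 1 2 1 2 1 2 1 2 3 2 1 0]
  -> pairs=9 depth=3 groups=2 -> no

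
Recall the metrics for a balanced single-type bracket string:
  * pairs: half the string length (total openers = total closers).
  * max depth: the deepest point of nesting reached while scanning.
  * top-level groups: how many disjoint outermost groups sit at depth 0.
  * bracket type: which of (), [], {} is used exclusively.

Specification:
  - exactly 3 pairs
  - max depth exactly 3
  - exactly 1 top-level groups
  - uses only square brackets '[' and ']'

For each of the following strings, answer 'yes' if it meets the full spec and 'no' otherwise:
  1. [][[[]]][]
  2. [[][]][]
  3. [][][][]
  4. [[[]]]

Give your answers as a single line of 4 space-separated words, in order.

String 1 '[][[[]]][]': depth seq [1 0 1 2 3 2 1 0 1 0]
  -> pairs=5 depth=3 groups=3 -> no
String 2 '[[][]][]': depth seq [1 2 1 2 1 0 1 0]
  -> pairs=4 depth=2 groups=2 -> no
String 3 '[][][][]': depth seq [1 0 1 0 1 0 1 0]
  -> pairs=4 depth=1 groups=4 -> no
String 4 '[[[]]]': depth seq [1 2 3 2 1 0]
  -> pairs=3 depth=3 groups=1 -> yes

Answer: no no no yes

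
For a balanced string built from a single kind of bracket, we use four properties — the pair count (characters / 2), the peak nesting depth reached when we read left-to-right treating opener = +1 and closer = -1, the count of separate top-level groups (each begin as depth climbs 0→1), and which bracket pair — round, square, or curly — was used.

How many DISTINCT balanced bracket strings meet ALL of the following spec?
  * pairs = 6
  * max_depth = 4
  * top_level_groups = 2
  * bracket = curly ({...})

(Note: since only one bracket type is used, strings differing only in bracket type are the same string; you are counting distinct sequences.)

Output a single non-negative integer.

Answer: 12

Derivation:
Spec: pairs=6 depth=4 groups=2
Count(depth <= 4) = 40
Count(depth <= 3) = 28
Count(depth == 4) = 40 - 28 = 12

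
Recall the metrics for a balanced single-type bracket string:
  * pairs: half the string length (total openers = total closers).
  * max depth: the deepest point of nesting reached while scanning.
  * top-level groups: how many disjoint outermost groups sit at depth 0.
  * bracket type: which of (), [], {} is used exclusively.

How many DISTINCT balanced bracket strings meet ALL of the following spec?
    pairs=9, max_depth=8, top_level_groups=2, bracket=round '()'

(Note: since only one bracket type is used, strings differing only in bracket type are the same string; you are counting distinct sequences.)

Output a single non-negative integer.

Spec: pairs=9 depth=8 groups=2
Count(depth <= 8) = 1430
Count(depth <= 7) = 1428
Count(depth == 8) = 1430 - 1428 = 2

Answer: 2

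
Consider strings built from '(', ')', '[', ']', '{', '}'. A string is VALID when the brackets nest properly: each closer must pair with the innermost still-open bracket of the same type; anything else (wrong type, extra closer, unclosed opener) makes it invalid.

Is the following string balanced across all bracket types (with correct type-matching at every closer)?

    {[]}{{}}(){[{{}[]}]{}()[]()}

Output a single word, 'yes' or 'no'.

Answer: yes

Derivation:
pos 0: push '{'; stack = {
pos 1: push '['; stack = {[
pos 2: ']' matches '['; pop; stack = {
pos 3: '}' matches '{'; pop; stack = (empty)
pos 4: push '{'; stack = {
pos 5: push '{'; stack = {{
pos 6: '}' matches '{'; pop; stack = {
pos 7: '}' matches '{'; pop; stack = (empty)
pos 8: push '('; stack = (
pos 9: ')' matches '('; pop; stack = (empty)
pos 10: push '{'; stack = {
pos 11: push '['; stack = {[
pos 12: push '{'; stack = {[{
pos 13: push '{'; stack = {[{{
pos 14: '}' matches '{'; pop; stack = {[{
pos 15: push '['; stack = {[{[
pos 16: ']' matches '['; pop; stack = {[{
pos 17: '}' matches '{'; pop; stack = {[
pos 18: ']' matches '['; pop; stack = {
pos 19: push '{'; stack = {{
pos 20: '}' matches '{'; pop; stack = {
pos 21: push '('; stack = {(
pos 22: ')' matches '('; pop; stack = {
pos 23: push '['; stack = {[
pos 24: ']' matches '['; pop; stack = {
pos 25: push '('; stack = {(
pos 26: ')' matches '('; pop; stack = {
pos 27: '}' matches '{'; pop; stack = (empty)
end: stack empty → VALID
Verdict: properly nested → yes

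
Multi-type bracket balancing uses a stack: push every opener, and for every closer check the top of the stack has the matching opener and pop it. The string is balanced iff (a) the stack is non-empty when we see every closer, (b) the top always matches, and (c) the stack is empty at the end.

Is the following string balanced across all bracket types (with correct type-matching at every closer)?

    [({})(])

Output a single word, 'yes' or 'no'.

Answer: no

Derivation:
pos 0: push '['; stack = [
pos 1: push '('; stack = [(
pos 2: push '{'; stack = [({
pos 3: '}' matches '{'; pop; stack = [(
pos 4: ')' matches '('; pop; stack = [
pos 5: push '('; stack = [(
pos 6: saw closer ']' but top of stack is '(' (expected ')') → INVALID
Verdict: type mismatch at position 6: ']' closes '(' → no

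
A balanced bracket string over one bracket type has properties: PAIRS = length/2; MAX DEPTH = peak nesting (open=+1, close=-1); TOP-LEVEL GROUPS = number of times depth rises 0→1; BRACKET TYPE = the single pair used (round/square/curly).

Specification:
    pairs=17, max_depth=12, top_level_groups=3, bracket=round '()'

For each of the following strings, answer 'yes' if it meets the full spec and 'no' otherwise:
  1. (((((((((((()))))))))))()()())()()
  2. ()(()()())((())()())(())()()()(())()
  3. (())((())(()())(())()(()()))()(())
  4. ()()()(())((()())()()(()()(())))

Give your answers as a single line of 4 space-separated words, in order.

String 1 '(((((((((((()))))))))))()()())()()': depth seq [1 2 3 4 5 6 7 8 9 10 11 12 11 10 9 8 7 6 5 4 3 2 1 2 1 2 1 2 1 0 1 0 1 0]
  -> pairs=17 depth=12 groups=3 -> yes
String 2 '()(()()())((())()())(())()()()(())()': depth seq [1 0 1 2 1 2 1 2 1 0 1 2 3 2 1 2 1 2 1 0 1 2 1 0 1 0 1 0 1 0 1 2 1 0 1 0]
  -> pairs=18 depth=3 groups=9 -> no
String 3 '(())((())(()())(())()(()()))()(())': depth seq [1 2 1 0 1 2 3 2 1 2 3 2 3 2 1 2 3 2 1 2 1 2 3 2 3 2 1 0 1 0 1 2 1 0]
  -> pairs=17 depth=3 groups=4 -> no
String 4 '()()()(())((()())()()(()()(())))': depth seq [1 0 1 0 1 0 1 2 1 0 1 2 3 2 3 2 1 2 1 2 1 2 3 2 3 2 3 4 3 2 1 0]
  -> pairs=16 depth=4 groups=5 -> no

Answer: yes no no no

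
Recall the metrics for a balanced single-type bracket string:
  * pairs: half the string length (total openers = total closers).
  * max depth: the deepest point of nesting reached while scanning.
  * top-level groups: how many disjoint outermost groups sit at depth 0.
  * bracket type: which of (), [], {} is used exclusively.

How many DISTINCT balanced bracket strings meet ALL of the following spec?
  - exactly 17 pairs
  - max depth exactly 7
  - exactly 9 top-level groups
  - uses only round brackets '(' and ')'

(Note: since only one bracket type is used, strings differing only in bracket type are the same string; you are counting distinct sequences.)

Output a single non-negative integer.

Spec: pairs=17 depth=7 groups=9
Count(depth <= 7) = 389169
Count(depth <= 6) = 387306
Count(depth == 7) = 389169 - 387306 = 1863

Answer: 1863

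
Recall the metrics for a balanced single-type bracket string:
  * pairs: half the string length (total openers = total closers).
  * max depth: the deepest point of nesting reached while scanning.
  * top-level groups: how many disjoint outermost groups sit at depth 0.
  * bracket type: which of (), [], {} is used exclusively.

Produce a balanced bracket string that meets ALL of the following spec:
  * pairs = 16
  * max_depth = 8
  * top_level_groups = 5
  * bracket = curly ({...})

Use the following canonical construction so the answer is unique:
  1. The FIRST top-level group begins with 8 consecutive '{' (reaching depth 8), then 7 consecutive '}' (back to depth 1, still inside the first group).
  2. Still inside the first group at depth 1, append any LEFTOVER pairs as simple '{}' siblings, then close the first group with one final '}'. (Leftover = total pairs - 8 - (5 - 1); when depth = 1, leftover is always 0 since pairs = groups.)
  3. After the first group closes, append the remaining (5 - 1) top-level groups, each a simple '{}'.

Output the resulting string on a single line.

Answer: {{{{{{{{}}}}}}}{}{}{}{}}{}{}{}{}

Derivation:
Spec: pairs=16 depth=8 groups=5
Leftover pairs = 16 - 8 - (5-1) = 4
First group: deep chain of depth 8 + 4 sibling pairs
Remaining 4 groups: simple '{}' each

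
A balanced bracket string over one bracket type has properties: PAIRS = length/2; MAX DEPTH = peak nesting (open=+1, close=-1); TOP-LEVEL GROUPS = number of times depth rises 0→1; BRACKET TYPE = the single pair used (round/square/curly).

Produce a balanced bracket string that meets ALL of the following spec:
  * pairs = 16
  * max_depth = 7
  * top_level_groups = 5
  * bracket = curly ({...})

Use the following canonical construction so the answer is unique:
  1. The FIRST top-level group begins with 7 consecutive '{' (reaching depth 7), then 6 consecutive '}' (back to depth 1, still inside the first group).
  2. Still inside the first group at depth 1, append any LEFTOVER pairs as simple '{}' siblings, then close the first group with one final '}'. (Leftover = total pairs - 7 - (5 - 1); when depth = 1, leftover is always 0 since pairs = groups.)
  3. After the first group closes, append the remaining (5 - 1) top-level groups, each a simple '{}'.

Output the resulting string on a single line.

Answer: {{{{{{{}}}}}}{}{}{}{}{}}{}{}{}{}

Derivation:
Spec: pairs=16 depth=7 groups=5
Leftover pairs = 16 - 7 - (5-1) = 5
First group: deep chain of depth 7 + 5 sibling pairs
Remaining 4 groups: simple '{}' each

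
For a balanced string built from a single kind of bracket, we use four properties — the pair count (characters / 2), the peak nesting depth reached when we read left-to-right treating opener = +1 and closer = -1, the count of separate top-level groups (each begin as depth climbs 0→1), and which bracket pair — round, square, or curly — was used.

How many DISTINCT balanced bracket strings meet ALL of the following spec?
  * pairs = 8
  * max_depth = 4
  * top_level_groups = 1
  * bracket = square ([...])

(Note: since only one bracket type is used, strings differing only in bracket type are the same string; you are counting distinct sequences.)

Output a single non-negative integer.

Spec: pairs=8 depth=4 groups=1
Count(depth <= 4) = 233
Count(depth <= 3) = 64
Count(depth == 4) = 233 - 64 = 169

Answer: 169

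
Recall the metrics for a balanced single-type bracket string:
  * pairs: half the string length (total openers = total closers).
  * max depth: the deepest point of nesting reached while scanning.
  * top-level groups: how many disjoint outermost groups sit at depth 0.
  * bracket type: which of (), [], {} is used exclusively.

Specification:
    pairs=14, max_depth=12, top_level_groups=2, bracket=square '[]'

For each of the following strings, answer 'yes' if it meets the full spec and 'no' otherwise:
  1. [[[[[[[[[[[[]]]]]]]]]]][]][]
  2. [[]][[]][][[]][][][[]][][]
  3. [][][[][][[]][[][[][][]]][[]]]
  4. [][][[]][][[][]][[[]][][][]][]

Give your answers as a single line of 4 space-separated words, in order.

String 1 '[[[[[[[[[[[[]]]]]]]]]]][]][]': depth seq [1 2 3 4 5 6 7 8 9 10 11 12 11 10 9 8 7 6 5 4 3 2 1 2 1 0 1 0]
  -> pairs=14 depth=12 groups=2 -> yes
String 2 '[[]][[]][][[]][][][[]][][]': depth seq [1 2 1 0 1 2 1 0 1 0 1 2 1 0 1 0 1 0 1 2 1 0 1 0 1 0]
  -> pairs=13 depth=2 groups=9 -> no
String 3 '[][][[][][[]][[][[][][]]][[]]]': depth seq [1 0 1 0 1 2 1 2 1 2 3 2 1 2 3 2 3 4 3 4 3 4 3 2 1 2 3 2 1 0]
  -> pairs=15 depth=4 groups=3 -> no
String 4 '[][][[]][][[][]][[[]][][][]][]': depth seq [1 0 1 0 1 2 1 0 1 0 1 2 1 2 1 0 1 2 3 2 1 2 1 2 1 2 1 0 1 0]
  -> pairs=15 depth=3 groups=7 -> no

Answer: yes no no no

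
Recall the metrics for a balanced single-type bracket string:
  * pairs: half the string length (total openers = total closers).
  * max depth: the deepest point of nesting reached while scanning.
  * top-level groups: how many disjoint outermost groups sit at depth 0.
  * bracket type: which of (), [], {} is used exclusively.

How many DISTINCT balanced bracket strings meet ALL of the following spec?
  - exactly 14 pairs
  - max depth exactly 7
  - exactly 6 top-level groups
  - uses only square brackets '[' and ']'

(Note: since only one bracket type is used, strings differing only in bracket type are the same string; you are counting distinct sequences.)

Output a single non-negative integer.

Spec: pairs=14 depth=7 groups=6
Count(depth <= 7) = 87096
Count(depth <= 6) = 86196
Count(depth == 7) = 87096 - 86196 = 900

Answer: 900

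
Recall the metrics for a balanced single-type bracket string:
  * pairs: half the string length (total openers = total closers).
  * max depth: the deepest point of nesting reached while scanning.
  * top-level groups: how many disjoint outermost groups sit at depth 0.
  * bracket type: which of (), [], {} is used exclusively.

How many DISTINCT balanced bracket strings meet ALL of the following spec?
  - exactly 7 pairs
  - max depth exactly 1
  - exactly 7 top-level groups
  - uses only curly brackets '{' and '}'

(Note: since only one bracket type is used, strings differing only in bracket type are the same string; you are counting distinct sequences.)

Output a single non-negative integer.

Answer: 1

Derivation:
Spec: pairs=7 depth=1 groups=7
Count(depth <= 1) = 1
Count(depth <= 0) = 0
Count(depth == 1) = 1 - 0 = 1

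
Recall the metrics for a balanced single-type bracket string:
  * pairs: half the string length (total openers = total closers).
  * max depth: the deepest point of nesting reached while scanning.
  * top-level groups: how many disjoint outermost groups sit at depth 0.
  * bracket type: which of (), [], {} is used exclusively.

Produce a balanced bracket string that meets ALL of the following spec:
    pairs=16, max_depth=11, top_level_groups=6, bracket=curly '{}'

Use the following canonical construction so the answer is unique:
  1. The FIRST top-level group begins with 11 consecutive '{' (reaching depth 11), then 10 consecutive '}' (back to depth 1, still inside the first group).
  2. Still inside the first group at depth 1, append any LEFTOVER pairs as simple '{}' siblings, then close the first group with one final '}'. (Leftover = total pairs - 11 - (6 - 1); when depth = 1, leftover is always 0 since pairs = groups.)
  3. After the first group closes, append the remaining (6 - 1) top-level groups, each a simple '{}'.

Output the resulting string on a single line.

Answer: {{{{{{{{{{{}}}}}}}}}}}{}{}{}{}{}

Derivation:
Spec: pairs=16 depth=11 groups=6
Leftover pairs = 16 - 11 - (6-1) = 0
First group: deep chain of depth 11 + 0 sibling pairs
Remaining 5 groups: simple '{}' each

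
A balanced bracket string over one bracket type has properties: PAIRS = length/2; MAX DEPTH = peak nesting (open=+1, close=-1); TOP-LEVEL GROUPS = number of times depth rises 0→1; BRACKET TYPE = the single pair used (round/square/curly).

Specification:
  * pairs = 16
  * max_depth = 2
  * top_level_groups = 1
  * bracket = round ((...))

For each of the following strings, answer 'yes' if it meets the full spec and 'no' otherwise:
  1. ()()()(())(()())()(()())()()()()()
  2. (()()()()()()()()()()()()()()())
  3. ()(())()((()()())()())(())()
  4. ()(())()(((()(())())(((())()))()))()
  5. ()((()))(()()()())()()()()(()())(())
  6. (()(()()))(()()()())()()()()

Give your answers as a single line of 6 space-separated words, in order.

String 1 '()()()(())(()())()(()())()()()()()': depth seq [1 0 1 0 1 0 1 2 1 0 1 2 1 2 1 0 1 0 1 2 1 2 1 0 1 0 1 0 1 0 1 0 1 0]
  -> pairs=17 depth=2 groups=12 -> no
String 2 '(()()()()()()()()()()()()()()())': depth seq [1 2 1 2 1 2 1 2 1 2 1 2 1 2 1 2 1 2 1 2 1 2 1 2 1 2 1 2 1 2 1 0]
  -> pairs=16 depth=2 groups=1 -> yes
String 3 '()(())()((()()())()())(())()': depth seq [1 0 1 2 1 0 1 0 1 2 3 2 3 2 3 2 1 2 1 2 1 0 1 2 1 0 1 0]
  -> pairs=14 depth=3 groups=6 -> no
String 4 '()(())()(((()(())())(((())()))()))()': depth seq [1 0 1 2 1 0 1 0 1 2 3 4 3 4 5 4 3 4 3 2 3 4 5 6 5 4 5 4 3 2 3 2 1 0 1 0]
  -> pairs=18 depth=6 groups=5 -> no
String 5 '()((()))(()()()())()()()()(()())(())': depth seq [1 0 1 2 3 2 1 0 1 2 1 2 1 2 1 2 1 0 1 0 1 0 1 0 1 0 1 2 1 2 1 0 1 2 1 0]
  -> pairs=18 depth=3 groups=9 -> no
String 6 '(()(()()))(()()()())()()()()': depth seq [1 2 1 2 3 2 3 2 1 0 1 2 1 2 1 2 1 2 1 0 1 0 1 0 1 0 1 0]
  -> pairs=14 depth=3 groups=6 -> no

Answer: no yes no no no no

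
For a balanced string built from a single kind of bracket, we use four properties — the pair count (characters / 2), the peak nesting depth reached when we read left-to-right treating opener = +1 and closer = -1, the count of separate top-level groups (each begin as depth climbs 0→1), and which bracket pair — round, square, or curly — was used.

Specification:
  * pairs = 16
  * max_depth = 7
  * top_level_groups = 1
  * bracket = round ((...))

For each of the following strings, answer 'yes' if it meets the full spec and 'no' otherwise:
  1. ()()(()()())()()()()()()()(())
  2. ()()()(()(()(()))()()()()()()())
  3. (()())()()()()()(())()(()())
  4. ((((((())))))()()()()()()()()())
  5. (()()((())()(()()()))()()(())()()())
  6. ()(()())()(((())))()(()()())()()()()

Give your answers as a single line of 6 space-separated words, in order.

String 1 '()()(()()())()()()()()()()(())': depth seq [1 0 1 0 1 2 1 2 1 2 1 0 1 0 1 0 1 0 1 0 1 0 1 0 1 0 1 2 1 0]
  -> pairs=15 depth=2 groups=11 -> no
String 2 '()()()(()(()(()))()()()()()()())': depth seq [1 0 1 0 1 0 1 2 1 2 3 2 3 4 3 2 1 2 1 2 1 2 1 2 1 2 1 2 1 2 1 0]
  -> pairs=16 depth=4 groups=4 -> no
String 3 '(()())()()()()()(())()(()())': depth seq [1 2 1 2 1 0 1 0 1 0 1 0 1 0 1 0 1 2 1 0 1 0 1 2 1 2 1 0]
  -> pairs=14 depth=2 groups=9 -> no
String 4 '((((((())))))()()()()()()()()())': depth seq [1 2 3 4 5 6 7 6 5 4 3 2 1 2 1 2 1 2 1 2 1 2 1 2 1 2 1 2 1 2 1 0]
  -> pairs=16 depth=7 groups=1 -> yes
String 5 '(()()((())()(()()()))()()(())()()())': depth seq [1 2 1 2 1 2 3 4 3 2 3 2 3 4 3 4 3 4 3 2 1 2 1 2 1 2 3 2 1 2 1 2 1 2 1 0]
  -> pairs=18 depth=4 groups=1 -> no
String 6 '()(()())()(((())))()(()()())()()()()': depth seq [1 0 1 2 1 2 1 0 1 0 1 2 3 4 3 2 1 0 1 0 1 2 1 2 1 2 1 0 1 0 1 0 1 0 1 0]
  -> pairs=18 depth=4 groups=10 -> no

Answer: no no no yes no no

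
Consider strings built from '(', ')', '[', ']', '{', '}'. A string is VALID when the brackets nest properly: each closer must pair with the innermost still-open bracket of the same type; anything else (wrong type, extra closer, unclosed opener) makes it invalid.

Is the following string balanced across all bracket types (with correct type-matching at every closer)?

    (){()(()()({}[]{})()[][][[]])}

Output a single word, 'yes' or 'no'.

Answer: yes

Derivation:
pos 0: push '('; stack = (
pos 1: ')' matches '('; pop; stack = (empty)
pos 2: push '{'; stack = {
pos 3: push '('; stack = {(
pos 4: ')' matches '('; pop; stack = {
pos 5: push '('; stack = {(
pos 6: push '('; stack = {((
pos 7: ')' matches '('; pop; stack = {(
pos 8: push '('; stack = {((
pos 9: ')' matches '('; pop; stack = {(
pos 10: push '('; stack = {((
pos 11: push '{'; stack = {(({
pos 12: '}' matches '{'; pop; stack = {((
pos 13: push '['; stack = {(([
pos 14: ']' matches '['; pop; stack = {((
pos 15: push '{'; stack = {(({
pos 16: '}' matches '{'; pop; stack = {((
pos 17: ')' matches '('; pop; stack = {(
pos 18: push '('; stack = {((
pos 19: ')' matches '('; pop; stack = {(
pos 20: push '['; stack = {([
pos 21: ']' matches '['; pop; stack = {(
pos 22: push '['; stack = {([
pos 23: ']' matches '['; pop; stack = {(
pos 24: push '['; stack = {([
pos 25: push '['; stack = {([[
pos 26: ']' matches '['; pop; stack = {([
pos 27: ']' matches '['; pop; stack = {(
pos 28: ')' matches '('; pop; stack = {
pos 29: '}' matches '{'; pop; stack = (empty)
end: stack empty → VALID
Verdict: properly nested → yes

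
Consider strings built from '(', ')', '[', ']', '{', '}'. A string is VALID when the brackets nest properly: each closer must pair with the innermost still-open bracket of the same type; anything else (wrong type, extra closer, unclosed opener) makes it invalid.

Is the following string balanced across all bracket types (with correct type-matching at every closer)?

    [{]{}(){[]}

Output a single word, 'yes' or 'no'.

Answer: no

Derivation:
pos 0: push '['; stack = [
pos 1: push '{'; stack = [{
pos 2: saw closer ']' but top of stack is '{' (expected '}') → INVALID
Verdict: type mismatch at position 2: ']' closes '{' → no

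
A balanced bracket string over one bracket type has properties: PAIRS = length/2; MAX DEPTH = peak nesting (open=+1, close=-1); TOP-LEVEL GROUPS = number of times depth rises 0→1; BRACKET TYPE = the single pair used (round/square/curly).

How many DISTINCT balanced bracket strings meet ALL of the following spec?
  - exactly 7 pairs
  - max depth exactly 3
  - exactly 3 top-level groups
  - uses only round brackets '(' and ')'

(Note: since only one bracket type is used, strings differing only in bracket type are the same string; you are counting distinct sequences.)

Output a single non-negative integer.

Spec: pairs=7 depth=3 groups=3
Count(depth <= 3) = 66
Count(depth <= 2) = 15
Count(depth == 3) = 66 - 15 = 51

Answer: 51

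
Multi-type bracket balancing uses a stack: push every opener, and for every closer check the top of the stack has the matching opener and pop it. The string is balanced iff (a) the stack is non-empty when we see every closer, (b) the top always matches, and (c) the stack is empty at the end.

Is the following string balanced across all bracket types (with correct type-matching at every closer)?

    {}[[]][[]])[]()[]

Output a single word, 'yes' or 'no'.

Answer: no

Derivation:
pos 0: push '{'; stack = {
pos 1: '}' matches '{'; pop; stack = (empty)
pos 2: push '['; stack = [
pos 3: push '['; stack = [[
pos 4: ']' matches '['; pop; stack = [
pos 5: ']' matches '['; pop; stack = (empty)
pos 6: push '['; stack = [
pos 7: push '['; stack = [[
pos 8: ']' matches '['; pop; stack = [
pos 9: ']' matches '['; pop; stack = (empty)
pos 10: saw closer ')' but stack is empty → INVALID
Verdict: unmatched closer ')' at position 10 → no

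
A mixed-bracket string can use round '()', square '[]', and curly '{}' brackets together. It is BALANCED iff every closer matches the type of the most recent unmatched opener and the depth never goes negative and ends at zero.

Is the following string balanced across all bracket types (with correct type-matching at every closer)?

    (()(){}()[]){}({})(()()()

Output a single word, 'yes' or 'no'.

Answer: no

Derivation:
pos 0: push '('; stack = (
pos 1: push '('; stack = ((
pos 2: ')' matches '('; pop; stack = (
pos 3: push '('; stack = ((
pos 4: ')' matches '('; pop; stack = (
pos 5: push '{'; stack = ({
pos 6: '}' matches '{'; pop; stack = (
pos 7: push '('; stack = ((
pos 8: ')' matches '('; pop; stack = (
pos 9: push '['; stack = ([
pos 10: ']' matches '['; pop; stack = (
pos 11: ')' matches '('; pop; stack = (empty)
pos 12: push '{'; stack = {
pos 13: '}' matches '{'; pop; stack = (empty)
pos 14: push '('; stack = (
pos 15: push '{'; stack = ({
pos 16: '}' matches '{'; pop; stack = (
pos 17: ')' matches '('; pop; stack = (empty)
pos 18: push '('; stack = (
pos 19: push '('; stack = ((
pos 20: ')' matches '('; pop; stack = (
pos 21: push '('; stack = ((
pos 22: ')' matches '('; pop; stack = (
pos 23: push '('; stack = ((
pos 24: ')' matches '('; pop; stack = (
end: stack still non-empty (() → INVALID
Verdict: unclosed openers at end: ( → no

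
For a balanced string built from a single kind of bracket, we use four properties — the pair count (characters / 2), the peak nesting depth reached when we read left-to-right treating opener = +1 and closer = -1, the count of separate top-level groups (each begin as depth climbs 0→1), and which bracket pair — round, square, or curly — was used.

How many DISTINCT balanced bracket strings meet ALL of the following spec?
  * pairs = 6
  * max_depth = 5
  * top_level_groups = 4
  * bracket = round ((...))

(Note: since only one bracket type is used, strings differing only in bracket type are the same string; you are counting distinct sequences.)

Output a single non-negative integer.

Spec: pairs=6 depth=5 groups=4
Count(depth <= 5) = 14
Count(depth <= 4) = 14
Count(depth == 5) = 14 - 14 = 0

Answer: 0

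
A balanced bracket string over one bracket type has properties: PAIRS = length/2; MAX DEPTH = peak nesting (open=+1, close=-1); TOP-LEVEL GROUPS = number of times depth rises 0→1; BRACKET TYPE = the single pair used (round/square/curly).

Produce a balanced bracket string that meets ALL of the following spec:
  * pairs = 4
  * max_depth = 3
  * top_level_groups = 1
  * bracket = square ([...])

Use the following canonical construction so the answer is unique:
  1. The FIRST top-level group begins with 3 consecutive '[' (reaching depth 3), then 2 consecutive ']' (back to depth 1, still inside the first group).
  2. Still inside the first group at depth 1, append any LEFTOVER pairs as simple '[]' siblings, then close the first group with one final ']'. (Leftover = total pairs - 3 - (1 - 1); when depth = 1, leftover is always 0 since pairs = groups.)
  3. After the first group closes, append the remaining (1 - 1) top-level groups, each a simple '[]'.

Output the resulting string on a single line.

Spec: pairs=4 depth=3 groups=1
Leftover pairs = 4 - 3 - (1-1) = 1
First group: deep chain of depth 3 + 1 sibling pairs
Remaining 0 groups: simple '[]' each

Answer: [[[]][]]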